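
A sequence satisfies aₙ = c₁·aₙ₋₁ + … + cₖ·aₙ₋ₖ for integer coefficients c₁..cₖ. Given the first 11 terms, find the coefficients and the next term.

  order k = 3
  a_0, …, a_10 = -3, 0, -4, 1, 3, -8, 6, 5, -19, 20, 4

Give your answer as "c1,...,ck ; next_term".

-1,-1,1 ; -43

  a_3 = -1·-4 + -1·0 + 1·-3 = 1
  a_4 = -1·1 + -1·-4 + 1·0 = 3
  a_5 = -1·3 + -1·1 + 1·-4 = -8
  a_6 = -1·-8 + -1·3 + 1·1 = 6
  a_7 = -1·6 + -1·-8 + 1·3 = 5
  a_8 = -1·5 + -1·6 + 1·-8 = -19
  a_9 = -1·-19 + -1·5 + 1·6 = 20
  a_10 = -1·20 + -1·-19 + 1·5 = 4
  a_11 = -1·4 + -1·20 + 1·-19 = -43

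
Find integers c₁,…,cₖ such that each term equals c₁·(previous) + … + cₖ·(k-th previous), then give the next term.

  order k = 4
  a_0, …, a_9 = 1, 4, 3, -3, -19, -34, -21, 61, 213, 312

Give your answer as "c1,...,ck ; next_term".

2,-2,-2,1 ; 55

  a_4 = 2·-3 + -2·3 + -2·4 + 1·1 = -19
  a_5 = 2·-19 + -2·-3 + -2·3 + 1·4 = -34
  a_6 = 2·-34 + -2·-19 + -2·-3 + 1·3 = -21
  a_7 = 2·-21 + -2·-34 + -2·-19 + 1·-3 = 61
  a_8 = 2·61 + -2·-21 + -2·-34 + 1·-19 = 213
  a_9 = 2·213 + -2·61 + -2·-21 + 1·-34 = 312
  a_10 = 2·312 + -2·213 + -2·61 + 1·-21 = 55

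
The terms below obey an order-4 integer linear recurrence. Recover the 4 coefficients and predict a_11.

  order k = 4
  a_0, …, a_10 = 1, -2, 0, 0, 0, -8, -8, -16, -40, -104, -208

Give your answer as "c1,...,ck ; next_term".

  a_4 = 1·0 + 1·0 + 2·-2 + 4·1 = 0
  a_5 = 1·0 + 1·0 + 2·0 + 4·-2 = -8
  a_6 = 1·-8 + 1·0 + 2·0 + 4·0 = -8
  a_7 = 1·-8 + 1·-8 + 2·0 + 4·0 = -16
  a_8 = 1·-16 + 1·-8 + 2·-8 + 4·0 = -40
  a_9 = 1·-40 + 1·-16 + 2·-8 + 4·-8 = -104
  a_10 = 1·-104 + 1·-40 + 2·-16 + 4·-8 = -208
  a_11 = 1·-208 + 1·-104 + 2·-40 + 4·-16 = -456

1,1,2,4 ; -456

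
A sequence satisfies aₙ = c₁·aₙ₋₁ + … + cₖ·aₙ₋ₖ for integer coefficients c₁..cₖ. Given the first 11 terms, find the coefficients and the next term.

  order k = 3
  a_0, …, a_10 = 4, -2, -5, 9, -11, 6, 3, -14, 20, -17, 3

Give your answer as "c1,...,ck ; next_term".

  a_3 = -1·-5 + 0·-2 + 1·4 = 9
  a_4 = -1·9 + 0·-5 + 1·-2 = -11
  a_5 = -1·-11 + 0·9 + 1·-5 = 6
  a_6 = -1·6 + 0·-11 + 1·9 = 3
  a_7 = -1·3 + 0·6 + 1·-11 = -14
  a_8 = -1·-14 + 0·3 + 1·6 = 20
  a_9 = -1·20 + 0·-14 + 1·3 = -17
  a_10 = -1·-17 + 0·20 + 1·-14 = 3
  a_11 = -1·3 + 0·-17 + 1·20 = 17

-1,0,1 ; 17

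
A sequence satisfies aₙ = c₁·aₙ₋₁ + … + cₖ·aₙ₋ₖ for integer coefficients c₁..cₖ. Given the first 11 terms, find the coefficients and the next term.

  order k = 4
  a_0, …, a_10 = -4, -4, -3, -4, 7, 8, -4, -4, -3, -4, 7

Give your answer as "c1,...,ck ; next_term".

0,-1,0,-1 ; 8

  a_4 = 0·-4 + -1·-3 + 0·-4 + -1·-4 = 7
  a_5 = 0·7 + -1·-4 + 0·-3 + -1·-4 = 8
  a_6 = 0·8 + -1·7 + 0·-4 + -1·-3 = -4
  a_7 = 0·-4 + -1·8 + 0·7 + -1·-4 = -4
  a_8 = 0·-4 + -1·-4 + 0·8 + -1·7 = -3
  a_9 = 0·-3 + -1·-4 + 0·-4 + -1·8 = -4
  a_10 = 0·-4 + -1·-3 + 0·-4 + -1·-4 = 7
  a_11 = 0·7 + -1·-4 + 0·-3 + -1·-4 = 8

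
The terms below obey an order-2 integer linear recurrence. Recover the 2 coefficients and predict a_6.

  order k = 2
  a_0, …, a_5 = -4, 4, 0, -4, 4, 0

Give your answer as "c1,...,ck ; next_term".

-1,-1 ; -4

  a_2 = -1·4 + -1·-4 = 0
  a_3 = -1·0 + -1·4 = -4
  a_4 = -1·-4 + -1·0 = 4
  a_5 = -1·4 + -1·-4 = 0
  a_6 = -1·0 + -1·4 = -4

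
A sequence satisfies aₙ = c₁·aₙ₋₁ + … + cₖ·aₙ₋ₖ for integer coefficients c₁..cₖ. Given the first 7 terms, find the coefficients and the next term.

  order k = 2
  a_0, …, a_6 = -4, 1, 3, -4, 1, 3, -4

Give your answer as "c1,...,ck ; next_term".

  a_2 = -1·1 + -1·-4 = 3
  a_3 = -1·3 + -1·1 = -4
  a_4 = -1·-4 + -1·3 = 1
  a_5 = -1·1 + -1·-4 = 3
  a_6 = -1·3 + -1·1 = -4
  a_7 = -1·-4 + -1·3 = 1

-1,-1 ; 1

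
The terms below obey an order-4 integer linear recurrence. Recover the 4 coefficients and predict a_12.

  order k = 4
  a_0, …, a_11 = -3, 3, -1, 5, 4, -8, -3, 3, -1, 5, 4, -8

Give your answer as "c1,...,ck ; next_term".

0,-1,0,-1 ; -3

  a_4 = 0·5 + -1·-1 + 0·3 + -1·-3 = 4
  a_5 = 0·4 + -1·5 + 0·-1 + -1·3 = -8
  a_6 = 0·-8 + -1·4 + 0·5 + -1·-1 = -3
  a_7 = 0·-3 + -1·-8 + 0·4 + -1·5 = 3
  a_8 = 0·3 + -1·-3 + 0·-8 + -1·4 = -1
  a_9 = 0·-1 + -1·3 + 0·-3 + -1·-8 = 5
  a_10 = 0·5 + -1·-1 + 0·3 + -1·-3 = 4
  a_11 = 0·4 + -1·5 + 0·-1 + -1·3 = -8
  a_12 = 0·-8 + -1·4 + 0·5 + -1·-1 = -3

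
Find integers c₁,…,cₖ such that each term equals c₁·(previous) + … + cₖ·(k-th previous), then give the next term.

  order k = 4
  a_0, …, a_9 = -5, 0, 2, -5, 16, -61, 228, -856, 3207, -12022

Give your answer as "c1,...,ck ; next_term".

-3,3,1,1 ; 45059

  a_4 = -3·-5 + 3·2 + 1·0 + 1·-5 = 16
  a_5 = -3·16 + 3·-5 + 1·2 + 1·0 = -61
  a_6 = -3·-61 + 3·16 + 1·-5 + 1·2 = 228
  a_7 = -3·228 + 3·-61 + 1·16 + 1·-5 = -856
  a_8 = -3·-856 + 3·228 + 1·-61 + 1·16 = 3207
  a_9 = -3·3207 + 3·-856 + 1·228 + 1·-61 = -12022
  a_10 = -3·-12022 + 3·3207 + 1·-856 + 1·228 = 45059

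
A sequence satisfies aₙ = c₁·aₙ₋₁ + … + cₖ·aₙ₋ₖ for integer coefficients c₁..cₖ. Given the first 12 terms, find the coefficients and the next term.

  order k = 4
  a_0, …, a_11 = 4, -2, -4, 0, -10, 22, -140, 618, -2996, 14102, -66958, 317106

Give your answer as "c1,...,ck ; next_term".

  a_4 = -4·0 + 4·-4 + 3·-2 + 3·4 = -10
  a_5 = -4·-10 + 4·0 + 3·-4 + 3·-2 = 22
  a_6 = -4·22 + 4·-10 + 3·0 + 3·-4 = -140
  a_7 = -4·-140 + 4·22 + 3·-10 + 3·0 = 618
  a_8 = -4·618 + 4·-140 + 3·22 + 3·-10 = -2996
  a_9 = -4·-2996 + 4·618 + 3·-140 + 3·22 = 14102
  a_10 = -4·14102 + 4·-2996 + 3·618 + 3·-140 = -66958
  a_11 = -4·-66958 + 4·14102 + 3·-2996 + 3·618 = 317106
  a_12 = -4·317106 + 4·-66958 + 3·14102 + 3·-2996 = -1502938

-4,4,3,3 ; -1502938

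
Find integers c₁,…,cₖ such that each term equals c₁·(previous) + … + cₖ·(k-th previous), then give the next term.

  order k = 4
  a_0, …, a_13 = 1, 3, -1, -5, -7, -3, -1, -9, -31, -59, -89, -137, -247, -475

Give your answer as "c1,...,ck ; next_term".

  a_4 = 2·-5 + -1·-1 + 0·3 + 2·1 = -7
  a_5 = 2·-7 + -1·-5 + 0·-1 + 2·3 = -3
  a_6 = 2·-3 + -1·-7 + 0·-5 + 2·-1 = -1
  a_7 = 2·-1 + -1·-3 + 0·-7 + 2·-5 = -9
  a_8 = 2·-9 + -1·-1 + 0·-3 + 2·-7 = -31
  a_9 = 2·-31 + -1·-9 + 0·-1 + 2·-3 = -59
  a_10 = 2·-59 + -1·-31 + 0·-9 + 2·-1 = -89
  a_11 = 2·-89 + -1·-59 + 0·-31 + 2·-9 = -137
  a_12 = 2·-137 + -1·-89 + 0·-59 + 2·-31 = -247
  a_13 = 2·-247 + -1·-137 + 0·-89 + 2·-59 = -475
  a_14 = 2·-475 + -1·-247 + 0·-137 + 2·-89 = -881

2,-1,0,2 ; -881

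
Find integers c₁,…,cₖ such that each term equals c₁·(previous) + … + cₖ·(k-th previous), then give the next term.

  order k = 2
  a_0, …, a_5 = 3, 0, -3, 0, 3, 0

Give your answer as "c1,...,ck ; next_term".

0,-1 ; -3

  a_2 = 0·0 + -1·3 = -3
  a_3 = 0·-3 + -1·0 = 0
  a_4 = 0·0 + -1·-3 = 3
  a_5 = 0·3 + -1·0 = 0
  a_6 = 0·0 + -1·3 = -3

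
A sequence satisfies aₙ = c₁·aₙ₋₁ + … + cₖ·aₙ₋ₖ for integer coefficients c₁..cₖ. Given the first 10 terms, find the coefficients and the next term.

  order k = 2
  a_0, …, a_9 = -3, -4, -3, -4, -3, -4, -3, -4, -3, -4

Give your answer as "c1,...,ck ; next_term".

0,1 ; -3

  a_2 = 0·-4 + 1·-3 = -3
  a_3 = 0·-3 + 1·-4 = -4
  a_4 = 0·-4 + 1·-3 = -3
  a_5 = 0·-3 + 1·-4 = -4
  a_6 = 0·-4 + 1·-3 = -3
  a_7 = 0·-3 + 1·-4 = -4
  a_8 = 0·-4 + 1·-3 = -3
  a_9 = 0·-3 + 1·-4 = -4
  a_10 = 0·-4 + 1·-3 = -3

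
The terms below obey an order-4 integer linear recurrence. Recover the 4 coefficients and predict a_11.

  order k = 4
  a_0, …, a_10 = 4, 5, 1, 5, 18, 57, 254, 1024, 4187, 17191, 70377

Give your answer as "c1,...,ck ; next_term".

  a_4 = 3·5 + 4·1 + 3·5 + -4·4 = 18
  a_5 = 3·18 + 4·5 + 3·1 + -4·5 = 57
  a_6 = 3·57 + 4·18 + 3·5 + -4·1 = 254
  a_7 = 3·254 + 4·57 + 3·18 + -4·5 = 1024
  a_8 = 3·1024 + 4·254 + 3·57 + -4·18 = 4187
  a_9 = 3·4187 + 4·1024 + 3·254 + -4·57 = 17191
  a_10 = 3·17191 + 4·4187 + 3·1024 + -4·254 = 70377
  a_11 = 3·70377 + 4·17191 + 3·4187 + -4·1024 = 288360

3,4,3,-4 ; 288360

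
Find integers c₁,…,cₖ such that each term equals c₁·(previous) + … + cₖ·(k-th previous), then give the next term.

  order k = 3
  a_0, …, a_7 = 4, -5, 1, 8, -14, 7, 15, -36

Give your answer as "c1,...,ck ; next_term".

  a_3 = -1·1 + -1·-5 + 1·4 = 8
  a_4 = -1·8 + -1·1 + 1·-5 = -14
  a_5 = -1·-14 + -1·8 + 1·1 = 7
  a_6 = -1·7 + -1·-14 + 1·8 = 15
  a_7 = -1·15 + -1·7 + 1·-14 = -36
  a_8 = -1·-36 + -1·15 + 1·7 = 28

-1,-1,1 ; 28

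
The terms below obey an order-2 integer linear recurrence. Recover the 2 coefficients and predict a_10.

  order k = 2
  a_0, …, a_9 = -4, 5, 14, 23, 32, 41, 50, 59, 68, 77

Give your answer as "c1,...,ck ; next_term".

  a_2 = 2·5 + -1·-4 = 14
  a_3 = 2·14 + -1·5 = 23
  a_4 = 2·23 + -1·14 = 32
  a_5 = 2·32 + -1·23 = 41
  a_6 = 2·41 + -1·32 = 50
  a_7 = 2·50 + -1·41 = 59
  a_8 = 2·59 + -1·50 = 68
  a_9 = 2·68 + -1·59 = 77
  a_10 = 2·77 + -1·68 = 86

2,-1 ; 86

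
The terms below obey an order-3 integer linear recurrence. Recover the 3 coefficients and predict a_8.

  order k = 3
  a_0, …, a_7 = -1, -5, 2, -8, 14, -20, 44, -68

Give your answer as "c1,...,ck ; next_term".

0,2,-2 ; 128

  a_3 = 0·2 + 2·-5 + -2·-1 = -8
  a_4 = 0·-8 + 2·2 + -2·-5 = 14
  a_5 = 0·14 + 2·-8 + -2·2 = -20
  a_6 = 0·-20 + 2·14 + -2·-8 = 44
  a_7 = 0·44 + 2·-20 + -2·14 = -68
  a_8 = 0·-68 + 2·44 + -2·-20 = 128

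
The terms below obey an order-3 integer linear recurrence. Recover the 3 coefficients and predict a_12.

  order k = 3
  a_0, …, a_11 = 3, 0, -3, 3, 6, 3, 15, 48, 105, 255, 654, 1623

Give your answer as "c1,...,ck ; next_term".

  a_3 = 2·-3 + 0·0 + 3·3 = 3
  a_4 = 2·3 + 0·-3 + 3·0 = 6
  a_5 = 2·6 + 0·3 + 3·-3 = 3
  a_6 = 2·3 + 0·6 + 3·3 = 15
  a_7 = 2·15 + 0·3 + 3·6 = 48
  a_8 = 2·48 + 0·15 + 3·3 = 105
  a_9 = 2·105 + 0·48 + 3·15 = 255
  a_10 = 2·255 + 0·105 + 3·48 = 654
  a_11 = 2·654 + 0·255 + 3·105 = 1623
  a_12 = 2·1623 + 0·654 + 3·255 = 4011

2,0,3 ; 4011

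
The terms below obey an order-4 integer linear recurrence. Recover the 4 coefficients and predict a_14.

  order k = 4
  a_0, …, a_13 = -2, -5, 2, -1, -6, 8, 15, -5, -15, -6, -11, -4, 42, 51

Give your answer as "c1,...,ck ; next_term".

1,-2,1,-2 ; -15

  a_4 = 1·-1 + -2·2 + 1·-5 + -2·-2 = -6
  a_5 = 1·-6 + -2·-1 + 1·2 + -2·-5 = 8
  a_6 = 1·8 + -2·-6 + 1·-1 + -2·2 = 15
  a_7 = 1·15 + -2·8 + 1·-6 + -2·-1 = -5
  a_8 = 1·-5 + -2·15 + 1·8 + -2·-6 = -15
  a_9 = 1·-15 + -2·-5 + 1·15 + -2·8 = -6
  a_10 = 1·-6 + -2·-15 + 1·-5 + -2·15 = -11
  a_11 = 1·-11 + -2·-6 + 1·-15 + -2·-5 = -4
  a_12 = 1·-4 + -2·-11 + 1·-6 + -2·-15 = 42
  a_13 = 1·42 + -2·-4 + 1·-11 + -2·-6 = 51
  a_14 = 1·51 + -2·42 + 1·-4 + -2·-11 = -15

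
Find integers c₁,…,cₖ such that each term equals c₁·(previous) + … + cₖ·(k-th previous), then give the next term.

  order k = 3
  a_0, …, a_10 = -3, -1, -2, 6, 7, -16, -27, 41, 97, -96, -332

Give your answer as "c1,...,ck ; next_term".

  a_3 = 0·-2 + -3·-1 + -1·-3 = 6
  a_4 = 0·6 + -3·-2 + -1·-1 = 7
  a_5 = 0·7 + -3·6 + -1·-2 = -16
  a_6 = 0·-16 + -3·7 + -1·6 = -27
  a_7 = 0·-27 + -3·-16 + -1·7 = 41
  a_8 = 0·41 + -3·-27 + -1·-16 = 97
  a_9 = 0·97 + -3·41 + -1·-27 = -96
  a_10 = 0·-96 + -3·97 + -1·41 = -332
  a_11 = 0·-332 + -3·-96 + -1·97 = 191

0,-3,-1 ; 191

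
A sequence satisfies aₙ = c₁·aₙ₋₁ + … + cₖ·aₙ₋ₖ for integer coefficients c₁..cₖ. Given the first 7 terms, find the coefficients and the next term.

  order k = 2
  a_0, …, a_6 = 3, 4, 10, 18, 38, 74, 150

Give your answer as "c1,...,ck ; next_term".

  a_2 = 1·4 + 2·3 = 10
  a_3 = 1·10 + 2·4 = 18
  a_4 = 1·18 + 2·10 = 38
  a_5 = 1·38 + 2·18 = 74
  a_6 = 1·74 + 2·38 = 150
  a_7 = 1·150 + 2·74 = 298

1,2 ; 298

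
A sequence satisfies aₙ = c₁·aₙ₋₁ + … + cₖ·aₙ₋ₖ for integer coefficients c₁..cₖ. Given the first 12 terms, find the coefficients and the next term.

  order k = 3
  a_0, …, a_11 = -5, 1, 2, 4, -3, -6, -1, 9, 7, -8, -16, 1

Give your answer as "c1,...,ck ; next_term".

  a_3 = 0·2 + -1·1 + -1·-5 = 4
  a_4 = 0·4 + -1·2 + -1·1 = -3
  a_5 = 0·-3 + -1·4 + -1·2 = -6
  a_6 = 0·-6 + -1·-3 + -1·4 = -1
  a_7 = 0·-1 + -1·-6 + -1·-3 = 9
  a_8 = 0·9 + -1·-1 + -1·-6 = 7
  a_9 = 0·7 + -1·9 + -1·-1 = -8
  a_10 = 0·-8 + -1·7 + -1·9 = -16
  a_11 = 0·-16 + -1·-8 + -1·7 = 1
  a_12 = 0·1 + -1·-16 + -1·-8 = 24

0,-1,-1 ; 24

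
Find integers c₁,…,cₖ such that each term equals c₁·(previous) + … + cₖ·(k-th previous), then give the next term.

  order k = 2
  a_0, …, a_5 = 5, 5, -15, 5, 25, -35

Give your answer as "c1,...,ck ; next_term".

-1,-2 ; -15

  a_2 = -1·5 + -2·5 = -15
  a_3 = -1·-15 + -2·5 = 5
  a_4 = -1·5 + -2·-15 = 25
  a_5 = -1·25 + -2·5 = -35
  a_6 = -1·-35 + -2·25 = -15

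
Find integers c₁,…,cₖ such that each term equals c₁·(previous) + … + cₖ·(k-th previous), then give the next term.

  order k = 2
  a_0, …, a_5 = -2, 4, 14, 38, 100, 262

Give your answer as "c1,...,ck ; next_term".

  a_2 = 3·4 + -1·-2 = 14
  a_3 = 3·14 + -1·4 = 38
  a_4 = 3·38 + -1·14 = 100
  a_5 = 3·100 + -1·38 = 262
  a_6 = 3·262 + -1·100 = 686

3,-1 ; 686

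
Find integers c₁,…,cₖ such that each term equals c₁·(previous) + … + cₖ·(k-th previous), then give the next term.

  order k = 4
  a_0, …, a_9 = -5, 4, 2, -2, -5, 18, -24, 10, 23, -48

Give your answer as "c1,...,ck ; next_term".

-2,-2,0,1 ; 26

  a_4 = -2·-2 + -2·2 + 0·4 + 1·-5 = -5
  a_5 = -2·-5 + -2·-2 + 0·2 + 1·4 = 18
  a_6 = -2·18 + -2·-5 + 0·-2 + 1·2 = -24
  a_7 = -2·-24 + -2·18 + 0·-5 + 1·-2 = 10
  a_8 = -2·10 + -2·-24 + 0·18 + 1·-5 = 23
  a_9 = -2·23 + -2·10 + 0·-24 + 1·18 = -48
  a_10 = -2·-48 + -2·23 + 0·10 + 1·-24 = 26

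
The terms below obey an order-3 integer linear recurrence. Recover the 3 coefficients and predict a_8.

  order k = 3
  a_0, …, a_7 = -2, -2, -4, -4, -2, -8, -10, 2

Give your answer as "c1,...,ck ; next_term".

  a_3 = 0·-4 + -1·-2 + 3·-2 = -4
  a_4 = 0·-4 + -1·-4 + 3·-2 = -2
  a_5 = 0·-2 + -1·-4 + 3·-4 = -8
  a_6 = 0·-8 + -1·-2 + 3·-4 = -10
  a_7 = 0·-10 + -1·-8 + 3·-2 = 2
  a_8 = 0·2 + -1·-10 + 3·-8 = -14

0,-1,3 ; -14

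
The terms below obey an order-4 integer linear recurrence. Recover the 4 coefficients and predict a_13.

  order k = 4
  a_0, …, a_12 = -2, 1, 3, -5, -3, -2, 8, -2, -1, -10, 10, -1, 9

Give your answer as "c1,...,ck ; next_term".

0,0,-1,1 ; -20

  a_4 = 0·-5 + 0·3 + -1·1 + 1·-2 = -3
  a_5 = 0·-3 + 0·-5 + -1·3 + 1·1 = -2
  a_6 = 0·-2 + 0·-3 + -1·-5 + 1·3 = 8
  a_7 = 0·8 + 0·-2 + -1·-3 + 1·-5 = -2
  a_8 = 0·-2 + 0·8 + -1·-2 + 1·-3 = -1
  a_9 = 0·-1 + 0·-2 + -1·8 + 1·-2 = -10
  a_10 = 0·-10 + 0·-1 + -1·-2 + 1·8 = 10
  a_11 = 0·10 + 0·-10 + -1·-1 + 1·-2 = -1
  a_12 = 0·-1 + 0·10 + -1·-10 + 1·-1 = 9
  a_13 = 0·9 + 0·-1 + -1·10 + 1·-10 = -20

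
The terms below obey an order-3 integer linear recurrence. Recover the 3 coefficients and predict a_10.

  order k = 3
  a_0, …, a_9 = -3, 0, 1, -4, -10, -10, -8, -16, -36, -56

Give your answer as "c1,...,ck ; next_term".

  a_3 = 2·1 + -2·0 + 2·-3 = -4
  a_4 = 2·-4 + -2·1 + 2·0 = -10
  a_5 = 2·-10 + -2·-4 + 2·1 = -10
  a_6 = 2·-10 + -2·-10 + 2·-4 = -8
  a_7 = 2·-8 + -2·-10 + 2·-10 = -16
  a_8 = 2·-16 + -2·-8 + 2·-10 = -36
  a_9 = 2·-36 + -2·-16 + 2·-8 = -56
  a_10 = 2·-56 + -2·-36 + 2·-16 = -72

2,-2,2 ; -72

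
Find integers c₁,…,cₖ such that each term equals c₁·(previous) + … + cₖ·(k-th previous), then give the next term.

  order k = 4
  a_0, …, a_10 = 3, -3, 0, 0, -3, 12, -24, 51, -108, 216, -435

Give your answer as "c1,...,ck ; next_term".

-2,0,-1,-2 ; 876

  a_4 = -2·0 + 0·0 + -1·-3 + -2·3 = -3
  a_5 = -2·-3 + 0·0 + -1·0 + -2·-3 = 12
  a_6 = -2·12 + 0·-3 + -1·0 + -2·0 = -24
  a_7 = -2·-24 + 0·12 + -1·-3 + -2·0 = 51
  a_8 = -2·51 + 0·-24 + -1·12 + -2·-3 = -108
  a_9 = -2·-108 + 0·51 + -1·-24 + -2·12 = 216
  a_10 = -2·216 + 0·-108 + -1·51 + -2·-24 = -435
  a_11 = -2·-435 + 0·216 + -1·-108 + -2·51 = 876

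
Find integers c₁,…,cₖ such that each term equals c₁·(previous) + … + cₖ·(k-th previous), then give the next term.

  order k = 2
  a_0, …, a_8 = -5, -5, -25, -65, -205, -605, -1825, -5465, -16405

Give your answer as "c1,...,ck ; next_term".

  a_2 = 2·-5 + 3·-5 = -25
  a_3 = 2·-25 + 3·-5 = -65
  a_4 = 2·-65 + 3·-25 = -205
  a_5 = 2·-205 + 3·-65 = -605
  a_6 = 2·-605 + 3·-205 = -1825
  a_7 = 2·-1825 + 3·-605 = -5465
  a_8 = 2·-5465 + 3·-1825 = -16405
  a_9 = 2·-16405 + 3·-5465 = -49205

2,3 ; -49205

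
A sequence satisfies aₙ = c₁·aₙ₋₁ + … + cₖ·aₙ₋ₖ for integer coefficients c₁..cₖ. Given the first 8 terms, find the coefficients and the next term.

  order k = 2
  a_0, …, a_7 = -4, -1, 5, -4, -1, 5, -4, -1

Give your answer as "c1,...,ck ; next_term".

-1,-1 ; 5

  a_2 = -1·-1 + -1·-4 = 5
  a_3 = -1·5 + -1·-1 = -4
  a_4 = -1·-4 + -1·5 = -1
  a_5 = -1·-1 + -1·-4 = 5
  a_6 = -1·5 + -1·-1 = -4
  a_7 = -1·-4 + -1·5 = -1
  a_8 = -1·-1 + -1·-4 = 5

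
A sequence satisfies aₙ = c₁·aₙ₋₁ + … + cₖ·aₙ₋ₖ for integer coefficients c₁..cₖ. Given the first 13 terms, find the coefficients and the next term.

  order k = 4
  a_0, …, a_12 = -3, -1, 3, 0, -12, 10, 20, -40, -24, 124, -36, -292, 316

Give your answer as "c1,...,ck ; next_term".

  a_4 = -1·0 + -2·3 + 0·-1 + 2·-3 = -12
  a_5 = -1·-12 + -2·0 + 0·3 + 2·-1 = 10
  a_6 = -1·10 + -2·-12 + 0·0 + 2·3 = 20
  a_7 = -1·20 + -2·10 + 0·-12 + 2·0 = -40
  a_8 = -1·-40 + -2·20 + 0·10 + 2·-12 = -24
  a_9 = -1·-24 + -2·-40 + 0·20 + 2·10 = 124
  a_10 = -1·124 + -2·-24 + 0·-40 + 2·20 = -36
  a_11 = -1·-36 + -2·124 + 0·-24 + 2·-40 = -292
  a_12 = -1·-292 + -2·-36 + 0·124 + 2·-24 = 316
  a_13 = -1·316 + -2·-292 + 0·-36 + 2·124 = 516

-1,-2,0,2 ; 516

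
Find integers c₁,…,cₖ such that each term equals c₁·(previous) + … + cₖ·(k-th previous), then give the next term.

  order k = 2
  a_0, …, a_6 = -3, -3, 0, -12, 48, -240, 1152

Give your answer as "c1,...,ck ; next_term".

  a_2 = -4·-3 + 4·-3 = 0
  a_3 = -4·0 + 4·-3 = -12
  a_4 = -4·-12 + 4·0 = 48
  a_5 = -4·48 + 4·-12 = -240
  a_6 = -4·-240 + 4·48 = 1152
  a_7 = -4·1152 + 4·-240 = -5568

-4,4 ; -5568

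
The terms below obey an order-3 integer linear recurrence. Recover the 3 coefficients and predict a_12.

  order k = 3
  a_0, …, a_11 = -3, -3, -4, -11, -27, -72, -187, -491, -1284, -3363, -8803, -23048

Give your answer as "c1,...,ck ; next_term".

2,2,-1 ; -60339

  a_3 = 2·-4 + 2·-3 + -1·-3 = -11
  a_4 = 2·-11 + 2·-4 + -1·-3 = -27
  a_5 = 2·-27 + 2·-11 + -1·-4 = -72
  a_6 = 2·-72 + 2·-27 + -1·-11 = -187
  a_7 = 2·-187 + 2·-72 + -1·-27 = -491
  a_8 = 2·-491 + 2·-187 + -1·-72 = -1284
  a_9 = 2·-1284 + 2·-491 + -1·-187 = -3363
  a_10 = 2·-3363 + 2·-1284 + -1·-491 = -8803
  a_11 = 2·-8803 + 2·-3363 + -1·-1284 = -23048
  a_12 = 2·-23048 + 2·-8803 + -1·-3363 = -60339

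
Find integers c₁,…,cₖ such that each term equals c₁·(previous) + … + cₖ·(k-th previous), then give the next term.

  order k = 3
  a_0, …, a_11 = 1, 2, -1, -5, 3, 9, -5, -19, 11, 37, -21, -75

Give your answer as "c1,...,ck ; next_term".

-1,-2,-2 ; 43

  a_3 = -1·-1 + -2·2 + -2·1 = -5
  a_4 = -1·-5 + -2·-1 + -2·2 = 3
  a_5 = -1·3 + -2·-5 + -2·-1 = 9
  a_6 = -1·9 + -2·3 + -2·-5 = -5
  a_7 = -1·-5 + -2·9 + -2·3 = -19
  a_8 = -1·-19 + -2·-5 + -2·9 = 11
  a_9 = -1·11 + -2·-19 + -2·-5 = 37
  a_10 = -1·37 + -2·11 + -2·-19 = -21
  a_11 = -1·-21 + -2·37 + -2·11 = -75
  a_12 = -1·-75 + -2·-21 + -2·37 = 43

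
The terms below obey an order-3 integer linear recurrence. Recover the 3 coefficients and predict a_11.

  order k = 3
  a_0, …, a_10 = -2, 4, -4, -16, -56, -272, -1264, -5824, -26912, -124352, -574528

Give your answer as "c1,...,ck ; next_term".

  a_3 = 4·-4 + 2·4 + 4·-2 = -16
  a_4 = 4·-16 + 2·-4 + 4·4 = -56
  a_5 = 4·-56 + 2·-16 + 4·-4 = -272
  a_6 = 4·-272 + 2·-56 + 4·-16 = -1264
  a_7 = 4·-1264 + 2·-272 + 4·-56 = -5824
  a_8 = 4·-5824 + 2·-1264 + 4·-272 = -26912
  a_9 = 4·-26912 + 2·-5824 + 4·-1264 = -124352
  a_10 = 4·-124352 + 2·-26912 + 4·-5824 = -574528
  a_11 = 4·-574528 + 2·-124352 + 4·-26912 = -2654464

4,2,4 ; -2654464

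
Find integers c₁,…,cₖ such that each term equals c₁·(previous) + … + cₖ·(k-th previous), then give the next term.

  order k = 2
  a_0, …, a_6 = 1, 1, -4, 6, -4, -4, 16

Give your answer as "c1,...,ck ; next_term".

  a_2 = -2·1 + -2·1 = -4
  a_3 = -2·-4 + -2·1 = 6
  a_4 = -2·6 + -2·-4 = -4
  a_5 = -2·-4 + -2·6 = -4
  a_6 = -2·-4 + -2·-4 = 16
  a_7 = -2·16 + -2·-4 = -24

-2,-2 ; -24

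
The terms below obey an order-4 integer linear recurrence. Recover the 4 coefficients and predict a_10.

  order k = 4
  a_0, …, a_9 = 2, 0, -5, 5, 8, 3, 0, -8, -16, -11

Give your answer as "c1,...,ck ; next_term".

  a_4 = 1·5 + -1·-5 + 0·0 + -1·2 = 8
  a_5 = 1·8 + -1·5 + 0·-5 + -1·0 = 3
  a_6 = 1·3 + -1·8 + 0·5 + -1·-5 = 0
  a_7 = 1·0 + -1·3 + 0·8 + -1·5 = -8
  a_8 = 1·-8 + -1·0 + 0·3 + -1·8 = -16
  a_9 = 1·-16 + -1·-8 + 0·0 + -1·3 = -11
  a_10 = 1·-11 + -1·-16 + 0·-8 + -1·0 = 5

1,-1,0,-1 ; 5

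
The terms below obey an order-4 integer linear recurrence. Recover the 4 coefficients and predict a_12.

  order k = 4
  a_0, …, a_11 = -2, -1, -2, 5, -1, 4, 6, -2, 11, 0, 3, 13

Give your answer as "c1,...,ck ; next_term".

  a_4 = 0·5 + 1·-2 + 1·-1 + -1·-2 = -1
  a_5 = 0·-1 + 1·5 + 1·-2 + -1·-1 = 4
  a_6 = 0·4 + 1·-1 + 1·5 + -1·-2 = 6
  a_7 = 0·6 + 1·4 + 1·-1 + -1·5 = -2
  a_8 = 0·-2 + 1·6 + 1·4 + -1·-1 = 11
  a_9 = 0·11 + 1·-2 + 1·6 + -1·4 = 0
  a_10 = 0·0 + 1·11 + 1·-2 + -1·6 = 3
  a_11 = 0·3 + 1·0 + 1·11 + -1·-2 = 13
  a_12 = 0·13 + 1·3 + 1·0 + -1·11 = -8

0,1,1,-1 ; -8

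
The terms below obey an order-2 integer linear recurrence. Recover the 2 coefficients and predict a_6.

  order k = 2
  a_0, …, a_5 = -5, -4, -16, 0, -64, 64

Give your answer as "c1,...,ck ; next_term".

-1,4 ; -320

  a_2 = -1·-4 + 4·-5 = -16
  a_3 = -1·-16 + 4·-4 = 0
  a_4 = -1·0 + 4·-16 = -64
  a_5 = -1·-64 + 4·0 = 64
  a_6 = -1·64 + 4·-64 = -320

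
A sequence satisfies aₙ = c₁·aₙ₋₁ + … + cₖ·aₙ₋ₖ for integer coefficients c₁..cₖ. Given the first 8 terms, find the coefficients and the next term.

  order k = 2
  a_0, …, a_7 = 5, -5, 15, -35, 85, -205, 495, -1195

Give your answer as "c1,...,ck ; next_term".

  a_2 = -2·-5 + 1·5 = 15
  a_3 = -2·15 + 1·-5 = -35
  a_4 = -2·-35 + 1·15 = 85
  a_5 = -2·85 + 1·-35 = -205
  a_6 = -2·-205 + 1·85 = 495
  a_7 = -2·495 + 1·-205 = -1195
  a_8 = -2·-1195 + 1·495 = 2885

-2,1 ; 2885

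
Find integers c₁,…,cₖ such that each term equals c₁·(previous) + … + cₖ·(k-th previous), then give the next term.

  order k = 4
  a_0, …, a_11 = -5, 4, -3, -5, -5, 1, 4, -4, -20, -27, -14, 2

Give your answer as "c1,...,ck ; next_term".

2,-2,1,1 ; -15

  a_4 = 2·-5 + -2·-3 + 1·4 + 1·-5 = -5
  a_5 = 2·-5 + -2·-5 + 1·-3 + 1·4 = 1
  a_6 = 2·1 + -2·-5 + 1·-5 + 1·-3 = 4
  a_7 = 2·4 + -2·1 + 1·-5 + 1·-5 = -4
  a_8 = 2·-4 + -2·4 + 1·1 + 1·-5 = -20
  a_9 = 2·-20 + -2·-4 + 1·4 + 1·1 = -27
  a_10 = 2·-27 + -2·-20 + 1·-4 + 1·4 = -14
  a_11 = 2·-14 + -2·-27 + 1·-20 + 1·-4 = 2
  a_12 = 2·2 + -2·-14 + 1·-27 + 1·-20 = -15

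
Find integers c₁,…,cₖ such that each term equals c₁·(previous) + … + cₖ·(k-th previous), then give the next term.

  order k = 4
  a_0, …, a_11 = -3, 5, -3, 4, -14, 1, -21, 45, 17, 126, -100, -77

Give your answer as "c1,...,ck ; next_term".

  a_4 = 0·4 + 1·-3 + -4·5 + -3·-3 = -14
  a_5 = 0·-14 + 1·4 + -4·-3 + -3·5 = 1
  a_6 = 0·1 + 1·-14 + -4·4 + -3·-3 = -21
  a_7 = 0·-21 + 1·1 + -4·-14 + -3·4 = 45
  a_8 = 0·45 + 1·-21 + -4·1 + -3·-14 = 17
  a_9 = 0·17 + 1·45 + -4·-21 + -3·1 = 126
  a_10 = 0·126 + 1·17 + -4·45 + -3·-21 = -100
  a_11 = 0·-100 + 1·126 + -4·17 + -3·45 = -77
  a_12 = 0·-77 + 1·-100 + -4·126 + -3·17 = -655

0,1,-4,-3 ; -655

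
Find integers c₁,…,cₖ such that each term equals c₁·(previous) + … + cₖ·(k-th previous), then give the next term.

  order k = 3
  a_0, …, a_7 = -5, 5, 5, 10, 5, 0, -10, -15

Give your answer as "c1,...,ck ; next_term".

  a_3 = 1·5 + 0·5 + -1·-5 = 10
  a_4 = 1·10 + 0·5 + -1·5 = 5
  a_5 = 1·5 + 0·10 + -1·5 = 0
  a_6 = 1·0 + 0·5 + -1·10 = -10
  a_7 = 1·-10 + 0·0 + -1·5 = -15
  a_8 = 1·-15 + 0·-10 + -1·0 = -15

1,0,-1 ; -15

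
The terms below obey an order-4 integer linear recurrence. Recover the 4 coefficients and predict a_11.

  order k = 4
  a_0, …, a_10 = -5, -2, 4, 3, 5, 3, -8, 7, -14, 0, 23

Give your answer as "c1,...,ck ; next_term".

  a_4 = -1·3 + 0·4 + 1·-2 + -2·-5 = 5
  a_5 = -1·5 + 0·3 + 1·4 + -2·-2 = 3
  a_6 = -1·3 + 0·5 + 1·3 + -2·4 = -8
  a_7 = -1·-8 + 0·3 + 1·5 + -2·3 = 7
  a_8 = -1·7 + 0·-8 + 1·3 + -2·5 = -14
  a_9 = -1·-14 + 0·7 + 1·-8 + -2·3 = 0
  a_10 = -1·0 + 0·-14 + 1·7 + -2·-8 = 23
  a_11 = -1·23 + 0·0 + 1·-14 + -2·7 = -51

-1,0,1,-2 ; -51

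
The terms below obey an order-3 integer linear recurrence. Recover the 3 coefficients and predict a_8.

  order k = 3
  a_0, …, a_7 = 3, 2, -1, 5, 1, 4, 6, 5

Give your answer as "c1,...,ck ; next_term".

0,1,1 ; 10

  a_3 = 0·-1 + 1·2 + 1·3 = 5
  a_4 = 0·5 + 1·-1 + 1·2 = 1
  a_5 = 0·1 + 1·5 + 1·-1 = 4
  a_6 = 0·4 + 1·1 + 1·5 = 6
  a_7 = 0·6 + 1·4 + 1·1 = 5
  a_8 = 0·5 + 1·6 + 1·4 = 10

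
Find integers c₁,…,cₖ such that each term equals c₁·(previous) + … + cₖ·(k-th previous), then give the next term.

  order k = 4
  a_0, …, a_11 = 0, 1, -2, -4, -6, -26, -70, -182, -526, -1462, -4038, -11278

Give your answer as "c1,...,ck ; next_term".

  a_4 = 2·-4 + 1·-2 + 4·1 + -2·0 = -6
  a_5 = 2·-6 + 1·-4 + 4·-2 + -2·1 = -26
  a_6 = 2·-26 + 1·-6 + 4·-4 + -2·-2 = -70
  a_7 = 2·-70 + 1·-26 + 4·-6 + -2·-4 = -182
  a_8 = 2·-182 + 1·-70 + 4·-26 + -2·-6 = -526
  a_9 = 2·-526 + 1·-182 + 4·-70 + -2·-26 = -1462
  a_10 = 2·-1462 + 1·-526 + 4·-182 + -2·-70 = -4038
  a_11 = 2·-4038 + 1·-1462 + 4·-526 + -2·-182 = -11278
  a_12 = 2·-11278 + 1·-4038 + 4·-1462 + -2·-526 = -31390

2,1,4,-2 ; -31390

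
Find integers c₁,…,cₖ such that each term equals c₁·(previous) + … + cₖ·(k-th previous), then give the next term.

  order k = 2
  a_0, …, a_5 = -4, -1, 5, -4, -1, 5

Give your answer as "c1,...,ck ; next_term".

  a_2 = -1·-1 + -1·-4 = 5
  a_3 = -1·5 + -1·-1 = -4
  a_4 = -1·-4 + -1·5 = -1
  a_5 = -1·-1 + -1·-4 = 5
  a_6 = -1·5 + -1·-1 = -4

-1,-1 ; -4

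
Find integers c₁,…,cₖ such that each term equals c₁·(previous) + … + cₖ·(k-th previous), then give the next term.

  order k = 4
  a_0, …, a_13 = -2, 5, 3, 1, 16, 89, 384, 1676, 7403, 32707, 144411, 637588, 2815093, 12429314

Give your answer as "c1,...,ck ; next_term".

  a_4 = 4·1 + 1·3 + 3·5 + 3·-2 = 16
  a_5 = 4·16 + 1·1 + 3·3 + 3·5 = 89
  a_6 = 4·89 + 1·16 + 3·1 + 3·3 = 384
  a_7 = 4·384 + 1·89 + 3·16 + 3·1 = 1676
  a_8 = 4·1676 + 1·384 + 3·89 + 3·16 = 7403
  a_9 = 4·7403 + 1·1676 + 3·384 + 3·89 = 32707
  a_10 = 4·32707 + 1·7403 + 3·1676 + 3·384 = 144411
  a_11 = 4·144411 + 1·32707 + 3·7403 + 3·1676 = 637588
  a_12 = 4·637588 + 1·144411 + 3·32707 + 3·7403 = 2815093
  a_13 = 4·2815093 + 1·637588 + 3·144411 + 3·32707 = 12429314
  a_14 = 4·12429314 + 1·2815093 + 3·637588 + 3·144411 = 54878346

4,1,3,3 ; 54878346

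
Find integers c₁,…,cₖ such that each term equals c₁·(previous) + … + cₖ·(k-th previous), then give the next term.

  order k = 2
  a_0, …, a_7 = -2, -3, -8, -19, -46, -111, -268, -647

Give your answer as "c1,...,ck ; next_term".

  a_2 = 2·-3 + 1·-2 = -8
  a_3 = 2·-8 + 1·-3 = -19
  a_4 = 2·-19 + 1·-8 = -46
  a_5 = 2·-46 + 1·-19 = -111
  a_6 = 2·-111 + 1·-46 = -268
  a_7 = 2·-268 + 1·-111 = -647
  a_8 = 2·-647 + 1·-268 = -1562

2,1 ; -1562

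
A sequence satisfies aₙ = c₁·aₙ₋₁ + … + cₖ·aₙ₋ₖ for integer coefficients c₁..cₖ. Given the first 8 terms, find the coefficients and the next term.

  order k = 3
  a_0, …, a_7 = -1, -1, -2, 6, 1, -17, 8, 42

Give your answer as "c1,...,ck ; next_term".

  a_3 = -1·-2 + -3·-1 + -1·-1 = 6
  a_4 = -1·6 + -3·-2 + -1·-1 = 1
  a_5 = -1·1 + -3·6 + -1·-2 = -17
  a_6 = -1·-17 + -3·1 + -1·6 = 8
  a_7 = -1·8 + -3·-17 + -1·1 = 42
  a_8 = -1·42 + -3·8 + -1·-17 = -49

-1,-3,-1 ; -49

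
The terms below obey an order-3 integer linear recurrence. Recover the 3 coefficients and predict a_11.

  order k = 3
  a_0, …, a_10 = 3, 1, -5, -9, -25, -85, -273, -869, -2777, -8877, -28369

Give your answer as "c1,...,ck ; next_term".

  a_3 = 3·-5 + 0·1 + 2·3 = -9
  a_4 = 3·-9 + 0·-5 + 2·1 = -25
  a_5 = 3·-25 + 0·-9 + 2·-5 = -85
  a_6 = 3·-85 + 0·-25 + 2·-9 = -273
  a_7 = 3·-273 + 0·-85 + 2·-25 = -869
  a_8 = 3·-869 + 0·-273 + 2·-85 = -2777
  a_9 = 3·-2777 + 0·-869 + 2·-273 = -8877
  a_10 = 3·-8877 + 0·-2777 + 2·-869 = -28369
  a_11 = 3·-28369 + 0·-8877 + 2·-2777 = -90661

3,0,2 ; -90661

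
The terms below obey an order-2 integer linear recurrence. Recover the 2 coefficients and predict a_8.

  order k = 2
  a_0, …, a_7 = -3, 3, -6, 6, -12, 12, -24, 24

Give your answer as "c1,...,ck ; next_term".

  a_2 = 0·3 + 2·-3 = -6
  a_3 = 0·-6 + 2·3 = 6
  a_4 = 0·6 + 2·-6 = -12
  a_5 = 0·-12 + 2·6 = 12
  a_6 = 0·12 + 2·-12 = -24
  a_7 = 0·-24 + 2·12 = 24
  a_8 = 0·24 + 2·-24 = -48

0,2 ; -48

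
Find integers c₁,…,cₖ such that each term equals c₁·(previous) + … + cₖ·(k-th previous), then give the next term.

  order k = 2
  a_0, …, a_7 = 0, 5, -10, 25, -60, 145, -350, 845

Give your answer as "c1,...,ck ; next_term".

  a_2 = -2·5 + 1·0 = -10
  a_3 = -2·-10 + 1·5 = 25
  a_4 = -2·25 + 1·-10 = -60
  a_5 = -2·-60 + 1·25 = 145
  a_6 = -2·145 + 1·-60 = -350
  a_7 = -2·-350 + 1·145 = 845
  a_8 = -2·845 + 1·-350 = -2040

-2,1 ; -2040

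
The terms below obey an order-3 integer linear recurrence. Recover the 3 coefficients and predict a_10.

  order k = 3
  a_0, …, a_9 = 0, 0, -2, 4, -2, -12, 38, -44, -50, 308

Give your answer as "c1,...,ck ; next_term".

  a_3 = -2·-2 + -3·0 + 2·0 = 4
  a_4 = -2·4 + -3·-2 + 2·0 = -2
  a_5 = -2·-2 + -3·4 + 2·-2 = -12
  a_6 = -2·-12 + -3·-2 + 2·4 = 38
  a_7 = -2·38 + -3·-12 + 2·-2 = -44
  a_8 = -2·-44 + -3·38 + 2·-12 = -50
  a_9 = -2·-50 + -3·-44 + 2·38 = 308
  a_10 = -2·308 + -3·-50 + 2·-44 = -554

-2,-3,2 ; -554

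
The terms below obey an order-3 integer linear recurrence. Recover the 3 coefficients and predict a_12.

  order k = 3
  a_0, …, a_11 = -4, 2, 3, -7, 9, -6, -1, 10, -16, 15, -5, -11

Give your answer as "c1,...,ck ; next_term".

  a_3 = -1·3 + 0·2 + 1·-4 = -7
  a_4 = -1·-7 + 0·3 + 1·2 = 9
  a_5 = -1·9 + 0·-7 + 1·3 = -6
  a_6 = -1·-6 + 0·9 + 1·-7 = -1
  a_7 = -1·-1 + 0·-6 + 1·9 = 10
  a_8 = -1·10 + 0·-1 + 1·-6 = -16
  a_9 = -1·-16 + 0·10 + 1·-1 = 15
  a_10 = -1·15 + 0·-16 + 1·10 = -5
  a_11 = -1·-5 + 0·15 + 1·-16 = -11
  a_12 = -1·-11 + 0·-5 + 1·15 = 26

-1,0,1 ; 26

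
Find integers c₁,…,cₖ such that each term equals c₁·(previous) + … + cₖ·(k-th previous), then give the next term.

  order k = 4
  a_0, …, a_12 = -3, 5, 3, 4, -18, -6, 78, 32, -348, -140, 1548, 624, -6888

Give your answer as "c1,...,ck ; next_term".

  a_4 = 0·4 + -4·3 + 0·5 + 2·-3 = -18
  a_5 = 0·-18 + -4·4 + 0·3 + 2·5 = -6
  a_6 = 0·-6 + -4·-18 + 0·4 + 2·3 = 78
  a_7 = 0·78 + -4·-6 + 0·-18 + 2·4 = 32
  a_8 = 0·32 + -4·78 + 0·-6 + 2·-18 = -348
  a_9 = 0·-348 + -4·32 + 0·78 + 2·-6 = -140
  a_10 = 0·-140 + -4·-348 + 0·32 + 2·78 = 1548
  a_11 = 0·1548 + -4·-140 + 0·-348 + 2·32 = 624
  a_12 = 0·624 + -4·1548 + 0·-140 + 2·-348 = -6888
  a_13 = 0·-6888 + -4·624 + 0·1548 + 2·-140 = -2776

0,-4,0,2 ; -2776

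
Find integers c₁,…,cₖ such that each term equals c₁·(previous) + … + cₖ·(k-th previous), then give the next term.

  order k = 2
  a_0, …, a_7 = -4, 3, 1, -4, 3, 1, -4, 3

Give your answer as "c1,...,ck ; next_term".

-1,-1 ; 1

  a_2 = -1·3 + -1·-4 = 1
  a_3 = -1·1 + -1·3 = -4
  a_4 = -1·-4 + -1·1 = 3
  a_5 = -1·3 + -1·-4 = 1
  a_6 = -1·1 + -1·3 = -4
  a_7 = -1·-4 + -1·1 = 3
  a_8 = -1·3 + -1·-4 = 1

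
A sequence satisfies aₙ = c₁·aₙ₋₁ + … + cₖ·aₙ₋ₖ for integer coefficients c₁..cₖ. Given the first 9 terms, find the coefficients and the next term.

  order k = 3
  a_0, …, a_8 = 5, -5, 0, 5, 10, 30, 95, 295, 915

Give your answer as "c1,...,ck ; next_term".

  a_3 = 3·0 + 0·-5 + 1·5 = 5
  a_4 = 3·5 + 0·0 + 1·-5 = 10
  a_5 = 3·10 + 0·5 + 1·0 = 30
  a_6 = 3·30 + 0·10 + 1·5 = 95
  a_7 = 3·95 + 0·30 + 1·10 = 295
  a_8 = 3·295 + 0·95 + 1·30 = 915
  a_9 = 3·915 + 0·295 + 1·95 = 2840

3,0,1 ; 2840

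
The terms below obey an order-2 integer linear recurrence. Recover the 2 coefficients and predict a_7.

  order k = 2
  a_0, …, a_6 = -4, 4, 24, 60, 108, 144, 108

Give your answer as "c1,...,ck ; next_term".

3,-3 ; -108

  a_2 = 3·4 + -3·-4 = 24
  a_3 = 3·24 + -3·4 = 60
  a_4 = 3·60 + -3·24 = 108
  a_5 = 3·108 + -3·60 = 144
  a_6 = 3·144 + -3·108 = 108
  a_7 = 3·108 + -3·144 = -108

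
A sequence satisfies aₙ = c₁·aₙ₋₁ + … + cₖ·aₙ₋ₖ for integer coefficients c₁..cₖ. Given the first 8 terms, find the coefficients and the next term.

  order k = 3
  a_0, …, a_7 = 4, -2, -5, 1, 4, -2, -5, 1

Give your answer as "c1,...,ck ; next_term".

  a_3 = 1·-5 + -1·-2 + 1·4 = 1
  a_4 = 1·1 + -1·-5 + 1·-2 = 4
  a_5 = 1·4 + -1·1 + 1·-5 = -2
  a_6 = 1·-2 + -1·4 + 1·1 = -5
  a_7 = 1·-5 + -1·-2 + 1·4 = 1
  a_8 = 1·1 + -1·-5 + 1·-2 = 4

1,-1,1 ; 4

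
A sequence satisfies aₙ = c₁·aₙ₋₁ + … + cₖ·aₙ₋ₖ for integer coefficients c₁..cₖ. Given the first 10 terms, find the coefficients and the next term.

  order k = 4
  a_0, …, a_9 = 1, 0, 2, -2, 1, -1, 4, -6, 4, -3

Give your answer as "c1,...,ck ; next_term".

-1,-1,-1,1 ; 9

  a_4 = -1·-2 + -1·2 + -1·0 + 1·1 = 1
  a_5 = -1·1 + -1·-2 + -1·2 + 1·0 = -1
  a_6 = -1·-1 + -1·1 + -1·-2 + 1·2 = 4
  a_7 = -1·4 + -1·-1 + -1·1 + 1·-2 = -6
  a_8 = -1·-6 + -1·4 + -1·-1 + 1·1 = 4
  a_9 = -1·4 + -1·-6 + -1·4 + 1·-1 = -3
  a_10 = -1·-3 + -1·4 + -1·-6 + 1·4 = 9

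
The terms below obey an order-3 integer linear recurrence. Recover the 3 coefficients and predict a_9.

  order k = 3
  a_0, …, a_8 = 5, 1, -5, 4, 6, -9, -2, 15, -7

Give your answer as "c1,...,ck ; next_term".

0,-1,1 ; -17

  a_3 = 0·-5 + -1·1 + 1·5 = 4
  a_4 = 0·4 + -1·-5 + 1·1 = 6
  a_5 = 0·6 + -1·4 + 1·-5 = -9
  a_6 = 0·-9 + -1·6 + 1·4 = -2
  a_7 = 0·-2 + -1·-9 + 1·6 = 15
  a_8 = 0·15 + -1·-2 + 1·-9 = -7
  a_9 = 0·-7 + -1·15 + 1·-2 = -17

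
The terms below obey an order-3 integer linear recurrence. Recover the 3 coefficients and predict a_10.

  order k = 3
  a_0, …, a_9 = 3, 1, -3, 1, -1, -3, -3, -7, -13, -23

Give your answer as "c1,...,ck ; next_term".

  a_3 = 1·-3 + 1·1 + 1·3 = 1
  a_4 = 1·1 + 1·-3 + 1·1 = -1
  a_5 = 1·-1 + 1·1 + 1·-3 = -3
  a_6 = 1·-3 + 1·-1 + 1·1 = -3
  a_7 = 1·-3 + 1·-3 + 1·-1 = -7
  a_8 = 1·-7 + 1·-3 + 1·-3 = -13
  a_9 = 1·-13 + 1·-7 + 1·-3 = -23
  a_10 = 1·-23 + 1·-13 + 1·-7 = -43

1,1,1 ; -43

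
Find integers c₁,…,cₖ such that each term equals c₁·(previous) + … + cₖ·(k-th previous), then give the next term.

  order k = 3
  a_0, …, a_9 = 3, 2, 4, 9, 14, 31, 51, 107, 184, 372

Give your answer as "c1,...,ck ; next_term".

  a_3 = 0·4 + 3·2 + 1·3 = 9
  a_4 = 0·9 + 3·4 + 1·2 = 14
  a_5 = 0·14 + 3·9 + 1·4 = 31
  a_6 = 0·31 + 3·14 + 1·9 = 51
  a_7 = 0·51 + 3·31 + 1·14 = 107
  a_8 = 0·107 + 3·51 + 1·31 = 184
  a_9 = 0·184 + 3·107 + 1·51 = 372
  a_10 = 0·372 + 3·184 + 1·107 = 659

0,3,1 ; 659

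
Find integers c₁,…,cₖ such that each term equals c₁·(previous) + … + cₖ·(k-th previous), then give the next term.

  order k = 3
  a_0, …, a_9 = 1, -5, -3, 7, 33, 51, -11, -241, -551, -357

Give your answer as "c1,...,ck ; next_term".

  a_3 = 2·-3 + -3·-5 + -2·1 = 7
  a_4 = 2·7 + -3·-3 + -2·-5 = 33
  a_5 = 2·33 + -3·7 + -2·-3 = 51
  a_6 = 2·51 + -3·33 + -2·7 = -11
  a_7 = 2·-11 + -3·51 + -2·33 = -241
  a_8 = 2·-241 + -3·-11 + -2·51 = -551
  a_9 = 2·-551 + -3·-241 + -2·-11 = -357
  a_10 = 2·-357 + -3·-551 + -2·-241 = 1421

2,-3,-2 ; 1421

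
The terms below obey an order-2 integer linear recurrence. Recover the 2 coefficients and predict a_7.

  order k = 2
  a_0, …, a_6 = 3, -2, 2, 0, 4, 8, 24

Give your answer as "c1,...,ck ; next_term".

2,2 ; 64

  a_2 = 2·-2 + 2·3 = 2
  a_3 = 2·2 + 2·-2 = 0
  a_4 = 2·0 + 2·2 = 4
  a_5 = 2·4 + 2·0 = 8
  a_6 = 2·8 + 2·4 = 24
  a_7 = 2·24 + 2·8 = 64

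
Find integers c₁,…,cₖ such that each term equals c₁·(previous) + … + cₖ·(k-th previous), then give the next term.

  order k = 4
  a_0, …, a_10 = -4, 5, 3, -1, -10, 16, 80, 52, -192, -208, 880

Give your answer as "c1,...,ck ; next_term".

  a_4 = 2·-1 + -4·3 + 4·5 + 4·-4 = -10
  a_5 = 2·-10 + -4·-1 + 4·3 + 4·5 = 16
  a_6 = 2·16 + -4·-10 + 4·-1 + 4·3 = 80
  a_7 = 2·80 + -4·16 + 4·-10 + 4·-1 = 52
  a_8 = 2·52 + -4·80 + 4·16 + 4·-10 = -192
  a_9 = 2·-192 + -4·52 + 4·80 + 4·16 = -208
  a_10 = 2·-208 + -4·-192 + 4·52 + 4·80 = 880
  a_11 = 2·880 + -4·-208 + 4·-192 + 4·52 = 2032

2,-4,4,4 ; 2032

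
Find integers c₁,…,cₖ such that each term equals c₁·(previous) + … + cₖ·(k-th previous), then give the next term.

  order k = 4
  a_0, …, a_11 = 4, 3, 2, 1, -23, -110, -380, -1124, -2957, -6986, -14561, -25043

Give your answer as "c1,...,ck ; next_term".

  a_4 = 4·1 + -3·2 + -3·3 + -3·4 = -23
  a_5 = 4·-23 + -3·1 + -3·2 + -3·3 = -110
  a_6 = 4·-110 + -3·-23 + -3·1 + -3·2 = -380
  a_7 = 4·-380 + -3·-110 + -3·-23 + -3·1 = -1124
  a_8 = 4·-1124 + -3·-380 + -3·-110 + -3·-23 = -2957
  a_9 = 4·-2957 + -3·-1124 + -3·-380 + -3·-110 = -6986
  a_10 = 4·-6986 + -3·-2957 + -3·-1124 + -3·-380 = -14561
  a_11 = 4·-14561 + -3·-6986 + -3·-2957 + -3·-1124 = -25043
  a_12 = 4·-25043 + -3·-14561 + -3·-6986 + -3·-2957 = -26660

4,-3,-3,-3 ; -26660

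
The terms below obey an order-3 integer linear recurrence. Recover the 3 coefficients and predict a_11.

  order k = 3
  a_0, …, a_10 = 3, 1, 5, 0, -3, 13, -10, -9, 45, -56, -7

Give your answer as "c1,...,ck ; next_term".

  a_3 = -1·5 + -1·1 + 2·3 = 0
  a_4 = -1·0 + -1·5 + 2·1 = -3
  a_5 = -1·-3 + -1·0 + 2·5 = 13
  a_6 = -1·13 + -1·-3 + 2·0 = -10
  a_7 = -1·-10 + -1·13 + 2·-3 = -9
  a_8 = -1·-9 + -1·-10 + 2·13 = 45
  a_9 = -1·45 + -1·-9 + 2·-10 = -56
  a_10 = -1·-56 + -1·45 + 2·-9 = -7
  a_11 = -1·-7 + -1·-56 + 2·45 = 153

-1,-1,2 ; 153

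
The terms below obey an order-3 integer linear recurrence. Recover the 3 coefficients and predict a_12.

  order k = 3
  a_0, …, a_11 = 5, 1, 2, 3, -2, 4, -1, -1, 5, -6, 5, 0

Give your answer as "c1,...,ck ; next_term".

-1,0,1 ; -6

  a_3 = -1·2 + 0·1 + 1·5 = 3
  a_4 = -1·3 + 0·2 + 1·1 = -2
  a_5 = -1·-2 + 0·3 + 1·2 = 4
  a_6 = -1·4 + 0·-2 + 1·3 = -1
  a_7 = -1·-1 + 0·4 + 1·-2 = -1
  a_8 = -1·-1 + 0·-1 + 1·4 = 5
  a_9 = -1·5 + 0·-1 + 1·-1 = -6
  a_10 = -1·-6 + 0·5 + 1·-1 = 5
  a_11 = -1·5 + 0·-6 + 1·5 = 0
  a_12 = -1·0 + 0·5 + 1·-6 = -6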